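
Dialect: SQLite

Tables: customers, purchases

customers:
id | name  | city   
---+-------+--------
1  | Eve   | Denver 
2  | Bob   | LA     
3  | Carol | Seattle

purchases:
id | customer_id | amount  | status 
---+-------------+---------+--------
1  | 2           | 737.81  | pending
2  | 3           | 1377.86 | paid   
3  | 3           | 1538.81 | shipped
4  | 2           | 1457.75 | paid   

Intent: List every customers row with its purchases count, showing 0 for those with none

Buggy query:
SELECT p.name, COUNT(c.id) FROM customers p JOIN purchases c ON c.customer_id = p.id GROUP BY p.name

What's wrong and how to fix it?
Bug: An inner join excludes parents with zero children

Fix: Use LEFT JOIN so parents without children still appear (COUNT(c.id) gives 0)

Corrected query:
SELECT p.name, COUNT(c.id) FROM customers p LEFT JOIN purchases c ON c.customer_id = p.id GROUP BY p.name

Result:
name  | COUNT(c.id)
------+------------
Bob   | 2          
Carol | 2          
Eve   | 0          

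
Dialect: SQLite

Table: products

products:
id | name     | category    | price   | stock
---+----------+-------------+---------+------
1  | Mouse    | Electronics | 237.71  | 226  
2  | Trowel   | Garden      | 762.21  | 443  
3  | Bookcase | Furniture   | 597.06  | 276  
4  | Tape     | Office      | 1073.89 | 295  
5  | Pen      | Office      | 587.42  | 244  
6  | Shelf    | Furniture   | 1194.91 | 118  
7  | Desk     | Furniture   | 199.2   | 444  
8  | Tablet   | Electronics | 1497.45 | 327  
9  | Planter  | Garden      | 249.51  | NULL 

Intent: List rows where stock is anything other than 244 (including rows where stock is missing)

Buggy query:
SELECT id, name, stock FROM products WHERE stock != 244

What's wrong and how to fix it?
Bug: 'stock != 244' is unknown when stock is NULL, so NULL rows are silently excluded

Fix: Handle NULL separately with IS NULL alongside the inequality

Corrected query:
SELECT id, name, stock FROM products WHERE stock != 244 OR stock IS NULL

Result:
id | name     | stock
---+----------+------
1  | Mouse    | 226  
2  | Trowel   | 443  
3  | Bookcase | 276  
4  | Tape     | 295  
6  | Shelf    | 118  
7  | Desk     | 444  
8  | Tablet   | 327  
9  | Planter  | NULL 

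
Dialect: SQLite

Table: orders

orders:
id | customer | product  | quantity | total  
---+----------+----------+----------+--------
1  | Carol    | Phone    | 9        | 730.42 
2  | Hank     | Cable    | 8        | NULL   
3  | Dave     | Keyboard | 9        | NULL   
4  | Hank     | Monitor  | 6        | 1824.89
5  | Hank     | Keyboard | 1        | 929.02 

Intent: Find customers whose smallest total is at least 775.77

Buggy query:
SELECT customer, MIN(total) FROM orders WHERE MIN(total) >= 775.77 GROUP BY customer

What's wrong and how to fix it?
Bug: MIN() in WHERE is a misuse of aggregate

Fix: Replace WHERE with HAVING after the GROUP BY

Corrected query:
SELECT customer, MIN(total) FROM orders GROUP BY customer HAVING MIN(total) >= 775.77

Result:
customer | MIN(total)
---------+-----------
Hank     | 929.02    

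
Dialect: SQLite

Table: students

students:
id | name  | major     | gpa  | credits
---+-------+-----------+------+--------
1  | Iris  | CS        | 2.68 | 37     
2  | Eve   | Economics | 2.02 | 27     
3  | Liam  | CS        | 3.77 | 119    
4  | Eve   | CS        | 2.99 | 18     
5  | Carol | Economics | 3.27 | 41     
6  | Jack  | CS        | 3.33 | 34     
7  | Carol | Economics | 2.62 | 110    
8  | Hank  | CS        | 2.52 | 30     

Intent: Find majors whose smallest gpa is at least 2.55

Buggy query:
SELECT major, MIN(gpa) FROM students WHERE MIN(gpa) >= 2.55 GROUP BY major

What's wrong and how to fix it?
Bug: Aggregates like MIN are computed per group after WHERE runs

Fix: Use HAVING for the per-group MIN condition

Corrected query:
SELECT major, MIN(gpa) FROM students GROUP BY major HAVING MIN(gpa) >= 2.55

Result:
(no rows)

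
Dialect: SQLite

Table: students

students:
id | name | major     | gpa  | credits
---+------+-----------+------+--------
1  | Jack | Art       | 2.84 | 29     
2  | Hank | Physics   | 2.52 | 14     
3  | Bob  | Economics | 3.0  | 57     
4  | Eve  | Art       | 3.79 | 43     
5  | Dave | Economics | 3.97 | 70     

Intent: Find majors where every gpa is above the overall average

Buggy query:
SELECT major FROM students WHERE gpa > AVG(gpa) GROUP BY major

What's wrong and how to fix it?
Bug: WHERE evaluates per row before aggregation, so AVG() is unavailable

Fix: Compute the overall average in a scalar subquery and compare each group's MIN against it in HAVING

Corrected query:
SELECT major FROM students GROUP BY major HAVING MIN(gpa) > (SELECT AVG(gpa) FROM students)

Result:
(no rows)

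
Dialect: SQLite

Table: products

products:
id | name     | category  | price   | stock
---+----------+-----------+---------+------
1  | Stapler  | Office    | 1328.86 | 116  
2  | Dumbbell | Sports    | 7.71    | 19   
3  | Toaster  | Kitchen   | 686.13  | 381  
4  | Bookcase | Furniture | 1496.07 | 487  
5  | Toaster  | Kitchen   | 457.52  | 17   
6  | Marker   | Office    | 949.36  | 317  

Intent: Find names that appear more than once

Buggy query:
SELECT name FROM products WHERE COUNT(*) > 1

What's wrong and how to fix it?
Bug: COUNT(*) is an aggregate and cannot be used in WHERE

Fix: GROUP BY name, then filter groups with HAVING COUNT(*) > 1

Corrected query:
SELECT name FROM products GROUP BY name HAVING COUNT(*) > 1

Result:
name   
-------
Toaster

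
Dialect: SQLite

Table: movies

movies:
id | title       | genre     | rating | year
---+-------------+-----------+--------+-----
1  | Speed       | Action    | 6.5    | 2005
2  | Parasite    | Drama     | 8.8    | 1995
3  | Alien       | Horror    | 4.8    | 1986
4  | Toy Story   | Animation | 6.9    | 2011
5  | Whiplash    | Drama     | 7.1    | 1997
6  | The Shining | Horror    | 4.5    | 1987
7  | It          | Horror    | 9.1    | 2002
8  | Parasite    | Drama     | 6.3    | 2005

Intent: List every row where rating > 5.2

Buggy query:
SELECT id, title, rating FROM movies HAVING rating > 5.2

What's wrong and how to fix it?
Bug: HAVING filters the output of aggregation, but this query has no GROUP BY and no aggregate functions, so SQLite rejects it (HAVING clause on a non-aggregate query); the condition here is per row

Fix: Replace HAVING with WHERE since the condition applies to individual rows

Corrected query:
SELECT id, title, rating FROM movies WHERE rating > 5.2

Result:
id | title     | rating
---+-----------+-------
1  | Speed     | 6.5   
2  | Parasite  | 8.8   
4  | Toy Story | 6.9   
5  | Whiplash  | 7.1   
7  | It        | 9.1   
8  | Parasite  | 6.3   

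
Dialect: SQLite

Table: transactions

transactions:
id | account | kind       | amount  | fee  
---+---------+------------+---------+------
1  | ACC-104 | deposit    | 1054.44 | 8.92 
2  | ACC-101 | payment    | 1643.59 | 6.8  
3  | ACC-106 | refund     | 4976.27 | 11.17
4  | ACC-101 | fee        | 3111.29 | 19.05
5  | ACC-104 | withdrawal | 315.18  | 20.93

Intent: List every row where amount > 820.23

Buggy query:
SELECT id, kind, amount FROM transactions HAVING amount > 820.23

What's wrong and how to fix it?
Bug: HAVING filters the output of aggregation, but this query has no GROUP BY and no aggregate functions, so SQLite rejects it (HAVING clause on a non-aggregate query); the condition here is per row

Fix: Replace HAVING with WHERE since the condition applies to individual rows

Corrected query:
SELECT id, kind, amount FROM transactions WHERE amount > 820.23

Result:
id | kind    | amount 
---+---------+--------
1  | deposit | 1054.44
2  | payment | 1643.59
3  | refund  | 4976.27
4  | fee     | 3111.29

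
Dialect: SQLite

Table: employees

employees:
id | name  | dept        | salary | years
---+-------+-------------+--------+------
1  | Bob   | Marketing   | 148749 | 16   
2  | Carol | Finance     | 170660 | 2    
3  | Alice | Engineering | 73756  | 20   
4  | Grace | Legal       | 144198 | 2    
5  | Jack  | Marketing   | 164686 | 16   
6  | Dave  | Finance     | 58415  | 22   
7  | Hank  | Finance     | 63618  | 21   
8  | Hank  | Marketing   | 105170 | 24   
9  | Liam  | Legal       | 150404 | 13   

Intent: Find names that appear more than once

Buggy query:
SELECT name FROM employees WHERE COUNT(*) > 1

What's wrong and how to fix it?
Bug: WHERE can't reference COUNT(*); aggregates are computed after WHERE

Fix: Group first, then use HAVING for the count condition

Corrected query:
SELECT name FROM employees GROUP BY name HAVING COUNT(*) > 1

Result:
name
----
Hank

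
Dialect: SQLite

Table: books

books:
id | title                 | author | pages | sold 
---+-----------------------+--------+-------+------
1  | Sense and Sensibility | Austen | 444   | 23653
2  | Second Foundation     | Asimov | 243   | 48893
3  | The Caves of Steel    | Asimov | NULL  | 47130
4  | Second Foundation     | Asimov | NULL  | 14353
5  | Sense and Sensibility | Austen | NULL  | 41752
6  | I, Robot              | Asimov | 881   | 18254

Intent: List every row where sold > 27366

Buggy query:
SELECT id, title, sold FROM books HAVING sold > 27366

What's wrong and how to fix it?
Bug: This is a non-aggregate query (no GROUP BY, no aggregates), so in SQLite the HAVING clause is invalid here; a row-level condition belongs in WHERE

Fix: Use WHERE for row-level filtering

Corrected query:
SELECT id, title, sold FROM books WHERE sold > 27366

Result:
id | title                 | sold 
---+-----------------------+------
2  | Second Foundation     | 48893
3  | The Caves of Steel    | 47130
5  | Sense and Sensibility | 41752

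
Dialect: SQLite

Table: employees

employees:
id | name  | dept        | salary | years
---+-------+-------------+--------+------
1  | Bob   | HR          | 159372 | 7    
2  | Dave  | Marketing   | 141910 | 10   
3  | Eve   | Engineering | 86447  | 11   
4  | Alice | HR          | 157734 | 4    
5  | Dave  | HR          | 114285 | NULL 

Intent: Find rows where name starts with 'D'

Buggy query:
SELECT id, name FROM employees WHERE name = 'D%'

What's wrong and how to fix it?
Bug: Wildcards only work with LIKE; '=' treats '%' as a literal character

Fix: Use LIKE for wildcard pattern matching

Corrected query:
SELECT id, name FROM employees WHERE name LIKE 'D%'

Result:
id | name
---+-----
2  | Dave
5  | Dave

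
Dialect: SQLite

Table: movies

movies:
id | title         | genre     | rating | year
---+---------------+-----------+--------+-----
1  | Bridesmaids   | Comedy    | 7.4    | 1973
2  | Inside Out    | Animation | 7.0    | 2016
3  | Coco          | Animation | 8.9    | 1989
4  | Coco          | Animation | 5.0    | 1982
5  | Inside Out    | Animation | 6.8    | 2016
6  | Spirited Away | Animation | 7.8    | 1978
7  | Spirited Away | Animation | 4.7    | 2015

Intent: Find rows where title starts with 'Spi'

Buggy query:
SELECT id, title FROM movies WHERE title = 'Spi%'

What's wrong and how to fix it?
Bug: Wildcards only work with LIKE; '=' treats '%' as a literal character

Fix: Use LIKE for wildcard pattern matching

Corrected query:
SELECT id, title FROM movies WHERE title LIKE 'Spi%'

Result:
id | title        
---+--------------
6  | Spirited Away
7  | Spirited Away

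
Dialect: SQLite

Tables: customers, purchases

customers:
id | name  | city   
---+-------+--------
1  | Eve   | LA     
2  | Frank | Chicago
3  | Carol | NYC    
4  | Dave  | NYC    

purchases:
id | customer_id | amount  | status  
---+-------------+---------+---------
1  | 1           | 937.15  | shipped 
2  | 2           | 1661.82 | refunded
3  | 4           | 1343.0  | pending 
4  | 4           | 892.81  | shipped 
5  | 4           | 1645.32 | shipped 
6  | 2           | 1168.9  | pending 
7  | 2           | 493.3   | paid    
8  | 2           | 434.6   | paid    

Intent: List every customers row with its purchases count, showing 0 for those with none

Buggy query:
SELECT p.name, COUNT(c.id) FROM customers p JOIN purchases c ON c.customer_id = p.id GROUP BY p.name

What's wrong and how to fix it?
Bug: INNER JOIN drops customers rows that have no matching purchases rows

Fix: Use LEFT JOIN so parents without children still appear (COUNT(c.id) gives 0)

Corrected query:
SELECT p.name, COUNT(c.id) FROM customers p LEFT JOIN purchases c ON c.customer_id = p.id GROUP BY p.name

Result:
name  | COUNT(c.id)
------+------------
Carol | 0          
Dave  | 3          
Eve   | 1          
Frank | 4          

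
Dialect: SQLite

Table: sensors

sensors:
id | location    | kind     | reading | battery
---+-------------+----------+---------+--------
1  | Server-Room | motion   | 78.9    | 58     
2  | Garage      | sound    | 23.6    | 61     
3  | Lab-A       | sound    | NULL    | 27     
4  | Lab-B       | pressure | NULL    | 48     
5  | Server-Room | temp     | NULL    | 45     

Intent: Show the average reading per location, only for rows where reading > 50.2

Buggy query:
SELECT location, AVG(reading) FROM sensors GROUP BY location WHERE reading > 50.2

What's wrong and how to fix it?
Bug: WHERE cannot follow GROUP BY

Fix: Move the WHERE clause before GROUP BY

Corrected query:
SELECT location, AVG(reading) FROM sensors WHERE reading > 50.2 GROUP BY location

Result:
location    | AVG(reading)
------------+-------------
Server-Room | 78.9        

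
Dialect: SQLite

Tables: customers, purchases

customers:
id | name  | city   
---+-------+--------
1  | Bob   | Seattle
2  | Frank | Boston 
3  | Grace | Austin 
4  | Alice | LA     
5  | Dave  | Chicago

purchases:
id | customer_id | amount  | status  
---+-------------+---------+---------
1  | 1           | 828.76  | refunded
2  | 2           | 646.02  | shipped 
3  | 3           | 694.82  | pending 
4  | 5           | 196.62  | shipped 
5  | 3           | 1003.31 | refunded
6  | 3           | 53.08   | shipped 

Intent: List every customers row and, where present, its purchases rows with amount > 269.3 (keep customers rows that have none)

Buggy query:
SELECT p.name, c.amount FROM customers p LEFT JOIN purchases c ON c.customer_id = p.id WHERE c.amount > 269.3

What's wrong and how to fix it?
Bug: Filtering c.amount in WHERE discards the NULL rows produced by LEFT JOIN, turning it into an inner join

Fix: Put 'c.amount > 269.3' in the JOIN's ON clause instead of WHERE

Corrected query:
SELECT p.name, c.amount FROM customers p LEFT JOIN purchases c ON c.customer_id = p.id AND c.amount > 269.3

Result:
name  | amount 
------+--------
Bob   | 828.76 
Frank | 646.02 
Grace | 694.82 
Grace | 1003.31
Alice | NULL   
Dave  | NULL   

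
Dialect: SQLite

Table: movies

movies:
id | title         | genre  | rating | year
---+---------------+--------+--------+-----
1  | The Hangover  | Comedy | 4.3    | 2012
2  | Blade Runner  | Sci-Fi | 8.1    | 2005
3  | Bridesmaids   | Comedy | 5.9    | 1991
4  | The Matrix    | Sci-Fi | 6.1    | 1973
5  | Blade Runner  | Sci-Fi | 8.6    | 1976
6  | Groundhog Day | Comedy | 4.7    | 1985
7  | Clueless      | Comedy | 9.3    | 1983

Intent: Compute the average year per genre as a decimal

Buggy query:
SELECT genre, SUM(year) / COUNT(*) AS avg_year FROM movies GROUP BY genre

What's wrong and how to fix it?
Bug: Both operands are integers, so '/' performs integer division and truncates

Fix: Cast one side to REAL so the division keeps the fractional part

Corrected query:
SELECT genre, SUM(year) * 1.0 / COUNT(*) AS avg_year FROM movies GROUP BY genre

Result:
genre  | avg_year   
-------+------------
Comedy | 1992.75    
Sci-Fi | 1984.666667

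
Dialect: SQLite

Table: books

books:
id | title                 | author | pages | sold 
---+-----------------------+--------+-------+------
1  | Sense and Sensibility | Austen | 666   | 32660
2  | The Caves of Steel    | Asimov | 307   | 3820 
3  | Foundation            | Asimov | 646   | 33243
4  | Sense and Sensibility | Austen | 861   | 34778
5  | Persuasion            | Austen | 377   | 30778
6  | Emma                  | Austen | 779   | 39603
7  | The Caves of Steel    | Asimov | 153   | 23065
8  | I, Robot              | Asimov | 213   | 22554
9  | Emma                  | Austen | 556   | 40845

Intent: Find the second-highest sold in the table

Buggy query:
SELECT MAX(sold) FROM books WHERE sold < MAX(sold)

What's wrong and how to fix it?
Bug: The inner MAX is an aggregate inside WHERE, which is not allowed

Fix: Put the inner MAX in a scalar subquery

Corrected query:
SELECT MAX(sold) FROM books WHERE sold < (SELECT MAX(sold) FROM books)

Result:
MAX(sold)
---------
39603    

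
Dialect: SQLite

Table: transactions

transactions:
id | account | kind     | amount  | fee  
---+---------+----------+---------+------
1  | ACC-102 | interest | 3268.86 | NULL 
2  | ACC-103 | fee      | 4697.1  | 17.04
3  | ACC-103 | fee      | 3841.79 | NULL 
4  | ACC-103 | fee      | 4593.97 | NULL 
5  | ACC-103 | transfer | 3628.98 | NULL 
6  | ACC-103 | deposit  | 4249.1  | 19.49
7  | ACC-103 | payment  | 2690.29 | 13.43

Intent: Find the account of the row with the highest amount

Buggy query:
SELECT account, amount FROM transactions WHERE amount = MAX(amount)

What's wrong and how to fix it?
Bug: WHERE is evaluated per row; an aggregate over the whole table isn't defined there

Fix: Use a subquery: WHERE amount = (SELECT MAX(amount) FROM transactions)

Corrected query:
SELECT account, amount FROM transactions WHERE amount = (SELECT MAX(amount) FROM transactions)

Result:
account | amount
--------+-------
ACC-103 | 4697.1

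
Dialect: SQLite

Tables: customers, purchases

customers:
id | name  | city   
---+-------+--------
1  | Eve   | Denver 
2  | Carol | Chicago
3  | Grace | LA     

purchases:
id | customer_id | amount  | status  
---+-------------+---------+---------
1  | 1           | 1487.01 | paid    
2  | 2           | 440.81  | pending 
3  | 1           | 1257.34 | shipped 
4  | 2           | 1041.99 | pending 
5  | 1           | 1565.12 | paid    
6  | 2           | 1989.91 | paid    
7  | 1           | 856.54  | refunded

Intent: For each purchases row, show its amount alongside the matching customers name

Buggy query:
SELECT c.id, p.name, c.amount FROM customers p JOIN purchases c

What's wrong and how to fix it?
Bug: Missing join condition: each purchases row is matched to all customers rows instead of just its own

Fix: Add ON c.customer_id = p.id to the JOIN

Corrected query:
SELECT c.id, p.name, c.amount FROM customers p JOIN purchases c ON c.customer_id = p.id

Result:
id | name  | amount 
---+-------+--------
1  | Eve   | 1487.01
2  | Carol | 440.81 
3  | Eve   | 1257.34
4  | Carol | 1041.99
5  | Eve   | 1565.12
6  | Carol | 1989.91
7  | Eve   | 856.54 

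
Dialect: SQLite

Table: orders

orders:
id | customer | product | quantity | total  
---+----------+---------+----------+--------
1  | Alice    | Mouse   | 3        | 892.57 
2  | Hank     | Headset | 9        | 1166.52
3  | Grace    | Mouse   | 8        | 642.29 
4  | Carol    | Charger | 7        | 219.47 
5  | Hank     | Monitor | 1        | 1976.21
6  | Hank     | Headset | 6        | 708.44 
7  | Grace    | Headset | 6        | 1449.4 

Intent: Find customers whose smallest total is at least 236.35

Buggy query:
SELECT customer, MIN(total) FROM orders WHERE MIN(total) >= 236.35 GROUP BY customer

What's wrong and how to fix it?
Bug: MIN() in WHERE is a misuse of aggregate

Fix: Use HAVING for the per-group MIN condition

Corrected query:
SELECT customer, MIN(total) FROM orders GROUP BY customer HAVING MIN(total) >= 236.35

Result:
customer | MIN(total)
---------+-----------
Alice    | 892.57    
Grace    | 642.29    
Hank     | 708.44    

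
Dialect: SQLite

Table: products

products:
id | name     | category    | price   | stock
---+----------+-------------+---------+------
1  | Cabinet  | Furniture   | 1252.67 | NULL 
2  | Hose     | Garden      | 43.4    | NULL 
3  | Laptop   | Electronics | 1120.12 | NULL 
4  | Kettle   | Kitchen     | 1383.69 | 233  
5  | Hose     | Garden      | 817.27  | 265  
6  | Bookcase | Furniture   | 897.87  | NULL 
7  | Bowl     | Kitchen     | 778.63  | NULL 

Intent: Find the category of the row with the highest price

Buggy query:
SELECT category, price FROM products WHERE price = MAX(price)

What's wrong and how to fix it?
Bug: MAX(price) is an aggregate and cannot be used directly in WHERE

Fix: Wrap MAX in a scalar subquery so WHERE compares against a single value

Corrected query:
SELECT category, price FROM products WHERE price = (SELECT MAX(price) FROM products)

Result:
category | price  
---------+--------
Kitchen  | 1383.69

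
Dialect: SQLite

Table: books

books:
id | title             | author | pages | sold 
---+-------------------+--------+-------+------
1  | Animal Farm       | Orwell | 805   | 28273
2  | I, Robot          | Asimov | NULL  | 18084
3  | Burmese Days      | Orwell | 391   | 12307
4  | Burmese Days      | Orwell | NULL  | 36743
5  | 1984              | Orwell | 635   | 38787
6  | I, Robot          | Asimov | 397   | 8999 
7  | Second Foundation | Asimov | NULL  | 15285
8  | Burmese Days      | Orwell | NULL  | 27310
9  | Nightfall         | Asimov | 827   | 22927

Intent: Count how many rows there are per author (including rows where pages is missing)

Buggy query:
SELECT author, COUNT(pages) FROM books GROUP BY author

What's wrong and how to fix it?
Bug: COUNT(pages) skips NULLs, so groups with missing pages are undercounted

Fix: Replace COUNT(pages) with COUNT(*)

Corrected query:
SELECT author, COUNT(*) FROM books GROUP BY author

Result:
author | COUNT(*)
-------+---------
Asimov | 4       
Orwell | 5       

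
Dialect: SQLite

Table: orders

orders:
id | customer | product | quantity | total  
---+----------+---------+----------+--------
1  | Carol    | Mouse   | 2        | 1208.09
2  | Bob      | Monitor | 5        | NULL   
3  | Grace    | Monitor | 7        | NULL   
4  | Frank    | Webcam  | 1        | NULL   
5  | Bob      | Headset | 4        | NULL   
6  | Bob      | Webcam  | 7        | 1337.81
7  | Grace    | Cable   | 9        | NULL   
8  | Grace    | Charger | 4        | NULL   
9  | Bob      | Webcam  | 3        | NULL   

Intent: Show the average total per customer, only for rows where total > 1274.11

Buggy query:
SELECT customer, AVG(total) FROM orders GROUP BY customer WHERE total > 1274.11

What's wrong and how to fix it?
Bug: WHERE cannot follow GROUP BY

Fix: Place WHERE between FROM and GROUP BY

Corrected query:
SELECT customer, AVG(total) FROM orders WHERE total > 1274.11 GROUP BY customer

Result:
customer | AVG(total)
---------+-----------
Bob      | 1337.81   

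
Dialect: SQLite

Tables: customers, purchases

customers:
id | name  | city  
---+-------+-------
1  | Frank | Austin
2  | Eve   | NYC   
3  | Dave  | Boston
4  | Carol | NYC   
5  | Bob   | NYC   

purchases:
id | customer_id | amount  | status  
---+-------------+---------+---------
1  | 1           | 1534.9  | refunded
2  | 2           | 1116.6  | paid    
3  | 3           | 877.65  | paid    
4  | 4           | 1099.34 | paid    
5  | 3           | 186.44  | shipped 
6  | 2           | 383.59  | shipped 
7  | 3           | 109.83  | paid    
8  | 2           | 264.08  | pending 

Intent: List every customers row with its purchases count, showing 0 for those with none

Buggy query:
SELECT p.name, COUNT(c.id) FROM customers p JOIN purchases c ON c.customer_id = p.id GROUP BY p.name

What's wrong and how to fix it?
Bug: An inner join excludes parents with zero children

Fix: Use LEFT JOIN so parents without children still appear (COUNT(c.id) gives 0)

Corrected query:
SELECT p.name, COUNT(c.id) FROM customers p LEFT JOIN purchases c ON c.customer_id = p.id GROUP BY p.name

Result:
name  | COUNT(c.id)
------+------------
Bob   | 0          
Carol | 1          
Dave  | 3          
Eve   | 3          
Frank | 1          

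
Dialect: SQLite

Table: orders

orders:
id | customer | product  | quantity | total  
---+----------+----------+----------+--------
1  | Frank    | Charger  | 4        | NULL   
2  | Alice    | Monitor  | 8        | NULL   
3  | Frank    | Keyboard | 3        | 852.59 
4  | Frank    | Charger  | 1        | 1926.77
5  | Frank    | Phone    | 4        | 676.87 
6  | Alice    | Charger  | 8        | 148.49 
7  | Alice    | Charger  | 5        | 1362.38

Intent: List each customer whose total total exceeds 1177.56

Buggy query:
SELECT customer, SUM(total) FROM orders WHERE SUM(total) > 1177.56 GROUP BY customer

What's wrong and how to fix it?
Bug: Aggregate functions cannot appear in a WHERE clause

Fix: Use HAVING (which filters groups after aggregation) instead of WHERE

Corrected query:
SELECT customer, SUM(total) FROM orders GROUP BY customer HAVING SUM(total) > 1177.56

Result:
customer | SUM(total)
---------+-----------
Alice    | 1510.87   
Frank    | 3456.23   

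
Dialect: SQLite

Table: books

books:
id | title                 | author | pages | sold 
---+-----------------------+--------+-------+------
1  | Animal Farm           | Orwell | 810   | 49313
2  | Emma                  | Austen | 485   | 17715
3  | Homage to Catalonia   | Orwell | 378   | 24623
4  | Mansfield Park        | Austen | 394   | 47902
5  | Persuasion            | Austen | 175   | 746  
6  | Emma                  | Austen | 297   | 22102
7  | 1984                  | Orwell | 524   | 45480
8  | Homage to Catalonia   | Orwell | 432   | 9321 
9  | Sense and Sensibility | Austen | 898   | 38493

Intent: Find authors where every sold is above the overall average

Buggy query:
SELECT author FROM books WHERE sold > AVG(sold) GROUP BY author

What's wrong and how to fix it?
Bug: AVG() is an aggregate; it can't sit directly in WHERE

Fix: Compute the overall average in a scalar subquery and compare each group's MIN against it in HAVING

Corrected query:
SELECT author FROM books GROUP BY author HAVING MIN(sold) > (SELECT AVG(sold) FROM books)

Result:
(no rows)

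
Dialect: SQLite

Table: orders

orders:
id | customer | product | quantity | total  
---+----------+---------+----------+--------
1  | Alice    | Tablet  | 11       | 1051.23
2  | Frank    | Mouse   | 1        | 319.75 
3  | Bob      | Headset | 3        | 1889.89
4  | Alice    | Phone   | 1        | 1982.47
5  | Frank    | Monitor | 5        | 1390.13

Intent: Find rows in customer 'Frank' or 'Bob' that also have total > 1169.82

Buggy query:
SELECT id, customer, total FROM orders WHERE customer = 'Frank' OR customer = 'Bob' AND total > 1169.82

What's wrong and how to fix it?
Bug: Without parentheses, AND is evaluated before OR, so the total filter only applies to the 'Bob' branch

Fix: Group the OR with parentheses (or use IN), then AND the threshold

Corrected query:
SELECT id, customer, total FROM orders WHERE (customer = 'Frank' OR customer = 'Bob') AND total > 1169.82

Result:
id | customer | total  
---+----------+--------
3  | Bob      | 1889.89
5  | Frank    | 1390.13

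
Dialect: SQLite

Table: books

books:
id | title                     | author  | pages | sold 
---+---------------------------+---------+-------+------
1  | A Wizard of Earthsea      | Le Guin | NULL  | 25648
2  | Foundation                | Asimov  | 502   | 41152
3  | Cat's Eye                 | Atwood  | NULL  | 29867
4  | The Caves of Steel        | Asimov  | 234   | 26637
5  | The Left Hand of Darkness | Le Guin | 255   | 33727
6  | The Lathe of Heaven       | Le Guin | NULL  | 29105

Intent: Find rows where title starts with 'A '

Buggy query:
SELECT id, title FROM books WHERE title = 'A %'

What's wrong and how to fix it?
Bug: '=' compares the literal string including the % character; pattern matching needs LIKE

Fix: Use LIKE for wildcard pattern matching

Corrected query:
SELECT id, title FROM books WHERE title LIKE 'A %'

Result:
id | title               
---+---------------------
1  | A Wizard of Earthsea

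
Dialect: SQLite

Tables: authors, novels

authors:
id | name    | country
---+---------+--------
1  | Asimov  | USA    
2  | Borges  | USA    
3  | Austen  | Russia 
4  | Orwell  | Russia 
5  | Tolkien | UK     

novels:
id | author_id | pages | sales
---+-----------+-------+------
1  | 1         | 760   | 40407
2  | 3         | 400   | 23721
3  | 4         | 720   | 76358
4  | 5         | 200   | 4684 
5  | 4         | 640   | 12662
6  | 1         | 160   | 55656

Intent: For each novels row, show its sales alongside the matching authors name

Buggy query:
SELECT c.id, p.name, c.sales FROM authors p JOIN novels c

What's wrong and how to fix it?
Bug: JOIN with no ON clause produces a cartesian product; every novels row pairs with every authors row

Fix: Add ON c.author_id = p.id to the JOIN

Corrected query:
SELECT c.id, p.name, c.sales FROM authors p JOIN novels c ON c.author_id = p.id

Result:
id | name    | sales
---+---------+------
1  | Asimov  | 40407
2  | Austen  | 23721
3  | Orwell  | 76358
4  | Tolkien | 4684 
5  | Orwell  | 12662
6  | Asimov  | 55656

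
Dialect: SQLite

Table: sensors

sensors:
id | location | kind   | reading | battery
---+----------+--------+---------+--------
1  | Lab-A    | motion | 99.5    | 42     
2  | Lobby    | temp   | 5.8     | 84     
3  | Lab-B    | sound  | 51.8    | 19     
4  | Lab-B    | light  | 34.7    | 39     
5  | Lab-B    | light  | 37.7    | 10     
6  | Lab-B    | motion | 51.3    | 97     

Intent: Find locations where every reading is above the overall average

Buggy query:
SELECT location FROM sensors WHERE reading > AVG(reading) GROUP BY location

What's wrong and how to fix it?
Bug: AVG() is an aggregate; it can't sit directly in WHERE

Fix: Use a subquery for AVG and a HAVING MIN(...) filter so the condition holds for every row in the group

Corrected query:
SELECT location FROM sensors GROUP BY location HAVING MIN(reading) > (SELECT AVG(reading) FROM sensors)

Result:
location
--------
Lab-A   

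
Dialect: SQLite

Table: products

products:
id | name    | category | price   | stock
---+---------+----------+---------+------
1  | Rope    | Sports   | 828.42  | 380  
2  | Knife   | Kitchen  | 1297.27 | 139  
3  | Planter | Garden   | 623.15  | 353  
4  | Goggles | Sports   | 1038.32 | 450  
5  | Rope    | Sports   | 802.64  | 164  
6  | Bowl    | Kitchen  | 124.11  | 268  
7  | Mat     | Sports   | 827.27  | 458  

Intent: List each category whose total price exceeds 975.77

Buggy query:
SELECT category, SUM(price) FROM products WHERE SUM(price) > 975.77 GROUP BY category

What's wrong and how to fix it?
Bug: Aggregate functions cannot appear in a WHERE clause

Fix: Use HAVING (which filters groups after aggregation) instead of WHERE

Corrected query:
SELECT category, SUM(price) FROM products GROUP BY category HAVING SUM(price) > 975.77

Result:
category | SUM(price)
---------+-----------
Kitchen  | 1421.38   
Sports   | 3496.65   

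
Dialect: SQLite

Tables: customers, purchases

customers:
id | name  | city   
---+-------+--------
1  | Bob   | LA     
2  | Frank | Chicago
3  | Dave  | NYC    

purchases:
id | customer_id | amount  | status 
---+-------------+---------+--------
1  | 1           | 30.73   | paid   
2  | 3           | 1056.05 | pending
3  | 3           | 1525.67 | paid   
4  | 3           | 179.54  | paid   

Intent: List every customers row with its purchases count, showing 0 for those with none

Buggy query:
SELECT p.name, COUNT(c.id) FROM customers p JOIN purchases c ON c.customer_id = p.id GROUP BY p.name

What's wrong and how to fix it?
Bug: An inner join excludes parents with zero children

Fix: Use LEFT JOIN so parents without children still appear (COUNT(c.id) gives 0)

Corrected query:
SELECT p.name, COUNT(c.id) FROM customers p LEFT JOIN purchases c ON c.customer_id = p.id GROUP BY p.name

Result:
name  | COUNT(c.id)
------+------------
Bob   | 1          
Dave  | 3          
Frank | 0          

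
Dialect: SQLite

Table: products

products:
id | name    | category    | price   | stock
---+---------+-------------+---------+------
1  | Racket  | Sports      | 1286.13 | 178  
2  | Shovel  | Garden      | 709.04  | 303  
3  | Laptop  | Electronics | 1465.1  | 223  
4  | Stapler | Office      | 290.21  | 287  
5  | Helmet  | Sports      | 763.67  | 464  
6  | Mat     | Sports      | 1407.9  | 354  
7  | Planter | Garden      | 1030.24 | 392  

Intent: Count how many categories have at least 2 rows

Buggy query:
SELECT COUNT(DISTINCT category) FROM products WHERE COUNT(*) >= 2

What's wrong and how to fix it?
Bug: WHERE filters individual rows, not groups, so a group-level COUNT is invalid there

Fix: Group first with HAVING COUNT(*) >= 2, then COUNT the resulting groups

Corrected query:
SELECT COUNT(*) FROM (SELECT category FROM products GROUP BY category HAVING COUNT(*) >= 2)

Result:
COUNT(*)
--------
2       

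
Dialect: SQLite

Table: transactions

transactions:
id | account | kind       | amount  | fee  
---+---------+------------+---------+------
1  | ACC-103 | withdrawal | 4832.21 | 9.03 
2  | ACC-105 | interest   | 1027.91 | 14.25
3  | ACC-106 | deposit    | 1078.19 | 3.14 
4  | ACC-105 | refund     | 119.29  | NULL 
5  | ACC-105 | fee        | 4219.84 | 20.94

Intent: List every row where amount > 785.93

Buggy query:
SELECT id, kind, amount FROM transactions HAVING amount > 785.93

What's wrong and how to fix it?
Bug: HAVING filters the output of aggregation, but this query has no GROUP BY and no aggregate functions, so SQLite rejects it (HAVING clause on a non-aggregate query); the condition here is per row

Fix: Replace HAVING with WHERE since the condition applies to individual rows

Corrected query:
SELECT id, kind, amount FROM transactions WHERE amount > 785.93

Result:
id | kind       | amount 
---+------------+--------
1  | withdrawal | 4832.21
2  | interest   | 1027.91
3  | deposit    | 1078.19
5  | fee        | 4219.84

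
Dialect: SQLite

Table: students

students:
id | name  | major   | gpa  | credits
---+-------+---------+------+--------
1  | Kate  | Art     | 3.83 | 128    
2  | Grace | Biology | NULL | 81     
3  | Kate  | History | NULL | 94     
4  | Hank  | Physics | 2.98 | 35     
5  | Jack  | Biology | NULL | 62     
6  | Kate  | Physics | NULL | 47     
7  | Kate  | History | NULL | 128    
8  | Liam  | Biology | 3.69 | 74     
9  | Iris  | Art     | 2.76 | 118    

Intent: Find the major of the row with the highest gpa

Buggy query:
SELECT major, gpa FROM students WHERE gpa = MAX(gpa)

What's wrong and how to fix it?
Bug: WHERE is evaluated per row; an aggregate over the whole table isn't defined there

Fix: Use a subquery: WHERE gpa = (SELECT MAX(gpa) FROM students)

Corrected query:
SELECT major, gpa FROM students WHERE gpa = (SELECT MAX(gpa) FROM students)

Result:
major | gpa 
------+-----
Art   | 3.83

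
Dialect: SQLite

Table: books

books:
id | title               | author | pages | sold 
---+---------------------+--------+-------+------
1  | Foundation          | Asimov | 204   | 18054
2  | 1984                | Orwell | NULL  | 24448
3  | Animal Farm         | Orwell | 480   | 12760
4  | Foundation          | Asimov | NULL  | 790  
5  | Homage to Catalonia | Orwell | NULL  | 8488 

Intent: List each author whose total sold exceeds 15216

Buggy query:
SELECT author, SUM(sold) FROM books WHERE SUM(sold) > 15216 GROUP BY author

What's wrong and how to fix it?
Bug: SUM(sold) is an aggregate, but WHERE filters rows before aggregation

Fix: Use HAVING (which filters groups after aggregation) instead of WHERE

Corrected query:
SELECT author, SUM(sold) FROM books GROUP BY author HAVING SUM(sold) > 15216

Result:
author | SUM(sold)
-------+----------
Asimov | 18844    
Orwell | 45696    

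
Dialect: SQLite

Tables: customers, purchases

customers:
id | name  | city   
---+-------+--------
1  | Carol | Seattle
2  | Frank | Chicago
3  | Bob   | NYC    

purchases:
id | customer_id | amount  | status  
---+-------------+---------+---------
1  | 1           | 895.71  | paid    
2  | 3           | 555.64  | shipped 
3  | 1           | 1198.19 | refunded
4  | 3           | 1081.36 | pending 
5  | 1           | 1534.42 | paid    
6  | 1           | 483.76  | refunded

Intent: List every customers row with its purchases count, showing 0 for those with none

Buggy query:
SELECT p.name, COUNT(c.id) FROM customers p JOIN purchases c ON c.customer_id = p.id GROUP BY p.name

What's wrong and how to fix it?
Bug: An inner join excludes parents with zero children

Fix: Switch to LEFT JOIN to retain unmatched parent rows

Corrected query:
SELECT p.name, COUNT(c.id) FROM customers p LEFT JOIN purchases c ON c.customer_id = p.id GROUP BY p.name

Result:
name  | COUNT(c.id)
------+------------
Bob   | 2          
Carol | 4          
Frank | 0          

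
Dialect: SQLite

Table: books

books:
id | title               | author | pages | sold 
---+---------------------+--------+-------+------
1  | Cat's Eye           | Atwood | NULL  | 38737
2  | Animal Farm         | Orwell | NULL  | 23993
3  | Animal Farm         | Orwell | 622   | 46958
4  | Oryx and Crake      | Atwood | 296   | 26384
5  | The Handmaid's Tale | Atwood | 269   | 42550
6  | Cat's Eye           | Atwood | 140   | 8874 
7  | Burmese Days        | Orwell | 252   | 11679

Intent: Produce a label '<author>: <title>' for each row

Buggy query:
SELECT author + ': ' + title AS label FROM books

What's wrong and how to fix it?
Bug: SQLite uses || for string concatenation; + coerces text to numbers (yielding 0)

Fix: Use the || operator for string concatenation

Corrected query:
SELECT author || ': ' || title AS label FROM books

Result:
label                      
---------------------------
Atwood: Cat's Eye          
Orwell: Animal Farm        
Orwell: Animal Farm        
Atwood: Oryx and Crake     
Atwood: The Handmaid's Tale
Atwood: Cat's Eye          
Orwell: Burmese Days       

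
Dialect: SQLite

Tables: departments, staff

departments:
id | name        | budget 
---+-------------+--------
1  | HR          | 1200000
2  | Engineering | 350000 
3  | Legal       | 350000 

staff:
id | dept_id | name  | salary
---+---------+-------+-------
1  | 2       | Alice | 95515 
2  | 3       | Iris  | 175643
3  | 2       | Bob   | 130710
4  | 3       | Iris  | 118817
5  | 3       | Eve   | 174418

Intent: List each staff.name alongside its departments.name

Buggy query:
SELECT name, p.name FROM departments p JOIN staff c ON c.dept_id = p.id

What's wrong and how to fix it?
Bug: 'name' exists in both joined tables, so the database can't tell which one is meant

Fix: Qualify the column with its table alias (c.name)

Corrected query:
SELECT c.name, p.name FROM departments p JOIN staff c ON c.dept_id = p.id

Result:
name  | name       
------+------------
Alice | Engineering
Iris  | Legal      
Bob   | Engineering
Iris  | Legal      
Eve   | Legal      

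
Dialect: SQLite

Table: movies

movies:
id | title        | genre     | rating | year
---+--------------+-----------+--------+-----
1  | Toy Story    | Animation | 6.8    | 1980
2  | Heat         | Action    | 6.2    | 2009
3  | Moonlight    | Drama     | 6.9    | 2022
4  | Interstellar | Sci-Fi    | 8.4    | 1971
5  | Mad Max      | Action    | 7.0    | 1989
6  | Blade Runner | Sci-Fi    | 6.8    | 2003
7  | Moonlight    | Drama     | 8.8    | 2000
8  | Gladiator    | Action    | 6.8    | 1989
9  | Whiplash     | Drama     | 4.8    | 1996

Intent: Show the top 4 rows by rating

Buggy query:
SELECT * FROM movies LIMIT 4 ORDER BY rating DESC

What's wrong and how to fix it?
Bug: ORDER BY cannot follow LIMIT; LIMIT is the final clause

Fix: Swap the clauses: ORDER BY first, then LIMIT

Corrected query:
SELECT * FROM movies ORDER BY rating DESC LIMIT 4

Result:
id | title        | genre  | rating | year
---+--------------+--------+--------+-----
7  | Moonlight    | Drama  | 8.8    | 2000
4  | Interstellar | Sci-Fi | 8.4    | 1971
5  | Mad Max      | Action | 7      | 1989
3  | Moonlight    | Drama  | 6.9    | 2022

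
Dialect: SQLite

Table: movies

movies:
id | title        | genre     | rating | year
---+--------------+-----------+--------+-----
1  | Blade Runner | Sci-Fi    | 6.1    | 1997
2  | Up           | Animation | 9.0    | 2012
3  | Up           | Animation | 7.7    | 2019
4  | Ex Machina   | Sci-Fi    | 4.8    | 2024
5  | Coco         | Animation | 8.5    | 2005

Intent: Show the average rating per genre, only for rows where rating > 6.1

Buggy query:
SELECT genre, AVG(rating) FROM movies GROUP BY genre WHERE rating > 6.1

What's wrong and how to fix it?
Bug: Row-level WHERE must come before GROUP BY in the clause order

Fix: Place WHERE between FROM and GROUP BY

Corrected query:
SELECT genre, AVG(rating) FROM movies WHERE rating > 6.1 GROUP BY genre

Result:
genre     | AVG(rating)
----------+------------
Animation | 8.4        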